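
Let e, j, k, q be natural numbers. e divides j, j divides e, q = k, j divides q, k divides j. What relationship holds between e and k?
e = k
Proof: e divides j and j divides e, so e = j. q = k and j divides q, hence j divides k. k divides j, so j = k. e = j, so e = k.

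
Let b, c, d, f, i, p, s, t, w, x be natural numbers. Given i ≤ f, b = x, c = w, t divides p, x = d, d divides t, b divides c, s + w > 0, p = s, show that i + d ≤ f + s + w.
p = s and t divides p, thus t divides s. d divides t, so d divides s. From c = w and b divides c, b divides w. Because b = x, x divides w. x = d, so d divides w. d divides s, so d divides s + w. Since s + w > 0, d ≤ s + w. Since i ≤ f, i + d ≤ f + s + w.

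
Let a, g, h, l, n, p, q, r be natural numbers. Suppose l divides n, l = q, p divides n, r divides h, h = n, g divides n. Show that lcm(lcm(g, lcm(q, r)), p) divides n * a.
l = q and l divides n, hence q divides n. h = n and r divides h, so r divides n. Since q divides n, lcm(q, r) divides n. Since g divides n, lcm(g, lcm(q, r)) divides n. Because p divides n, lcm(lcm(g, lcm(q, r)), p) divides n. Then lcm(lcm(g, lcm(q, r)), p) divides n * a.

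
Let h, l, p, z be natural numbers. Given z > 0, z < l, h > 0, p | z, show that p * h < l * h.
From p | z and z > 0, p ≤ z. Since z < l, p < l. Since h > 0, p * h < l * h.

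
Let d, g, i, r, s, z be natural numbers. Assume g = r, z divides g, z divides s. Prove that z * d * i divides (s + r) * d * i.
Since g = r and z divides g, z divides r. z divides s, so z divides s + r. Then z * d divides (s + r) * d. Then z * d * i divides (s + r) * d * i.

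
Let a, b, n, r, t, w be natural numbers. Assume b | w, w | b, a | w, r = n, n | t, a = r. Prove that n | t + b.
w | b and b | w, hence w = b. Since a = r and r = n, a = n. a | w, so n | w. w = b, so n | b. n | t, so n | t + b.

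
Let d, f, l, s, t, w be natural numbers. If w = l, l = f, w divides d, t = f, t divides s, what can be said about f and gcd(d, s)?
f divides gcd(d, s)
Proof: w = l and l = f, so w = f. w divides d, so f divides d. From t = f and t divides s, f divides s. f divides d, so f divides gcd(d, s).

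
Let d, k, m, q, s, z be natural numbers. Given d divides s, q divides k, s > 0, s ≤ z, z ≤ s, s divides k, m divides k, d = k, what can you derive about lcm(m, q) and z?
lcm(m, q) ≤ z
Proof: s ≤ z and z ≤ s, so s = z. d = k and d divides s, so k divides s. s divides k, so k = s. m divides k and q divides k, thus lcm(m, q) divides k. k = s, so lcm(m, q) divides s. Since s > 0, lcm(m, q) ≤ s. s = z, so lcm(m, q) ≤ z.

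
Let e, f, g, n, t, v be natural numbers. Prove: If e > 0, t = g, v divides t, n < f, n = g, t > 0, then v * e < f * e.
v divides t and t > 0, so v ≤ t. t = g, so v ≤ g. n = g and n < f, so g < f. Since v ≤ g, v < f. From e > 0, by multiplying by a positive, v * e < f * e.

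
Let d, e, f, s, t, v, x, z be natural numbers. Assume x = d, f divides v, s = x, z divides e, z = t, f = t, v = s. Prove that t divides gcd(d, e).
From s = x and x = d, s = d. Because v = s and f divides v, f divides s. Because s = d, f divides d. f = t, so t divides d. From z = t and z divides e, t divides e. t divides d, so t divides gcd(d, e).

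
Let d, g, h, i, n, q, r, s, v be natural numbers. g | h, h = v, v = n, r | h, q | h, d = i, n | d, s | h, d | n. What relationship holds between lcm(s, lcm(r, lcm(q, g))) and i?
lcm(s, lcm(r, lcm(q, g))) | i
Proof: From n | d and d | n, n = d. d = i, so n = i. h = v and v = n, thus h = n. From q | h and g | h, lcm(q, g) | h. Since r | h, lcm(r, lcm(q, g)) | h. s | h, so lcm(s, lcm(r, lcm(q, g))) | h. Since h = n, lcm(s, lcm(r, lcm(q, g))) | n. n = i, so lcm(s, lcm(r, lcm(q, g))) | i.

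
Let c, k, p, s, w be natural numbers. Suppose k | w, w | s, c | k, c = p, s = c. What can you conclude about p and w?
p = w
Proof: s = c and w | s, hence w | c. c | k and k | w, so c | w. w | c, so w = c. Because c = p, w = p. Then p = w.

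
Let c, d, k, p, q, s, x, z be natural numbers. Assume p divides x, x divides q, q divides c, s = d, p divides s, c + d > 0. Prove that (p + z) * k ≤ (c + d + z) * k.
Since x divides q and q divides c, x divides c. p divides x, so p divides c. Since s = d and p divides s, p divides d. Since p divides c, p divides c + d. c + d > 0, so p ≤ c + d. Then p + z ≤ c + d + z. By multiplying by a non-negative, (p + z) * k ≤ (c + d + z) * k.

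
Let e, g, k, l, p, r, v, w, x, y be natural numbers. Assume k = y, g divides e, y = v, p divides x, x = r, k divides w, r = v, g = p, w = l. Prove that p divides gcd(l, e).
Because x = r and r = v, x = v. p divides x, so p divides v. w = l and k divides w, so k divides l. From k = y, y divides l. Because y = v, v divides l. p divides v, so p divides l. g = p and g divides e, so p divides e. p divides l, so p divides gcd(l, e).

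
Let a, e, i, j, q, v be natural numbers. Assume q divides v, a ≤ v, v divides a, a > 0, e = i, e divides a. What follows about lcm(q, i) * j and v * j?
lcm(q, i) * j divides v * j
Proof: v divides a and a > 0, thus v ≤ a. a ≤ v, so a = v. Because e = i and e divides a, i divides a. Because a = v, i divides v. Since q divides v, lcm(q, i) divides v. Then lcm(q, i) * j divides v * j.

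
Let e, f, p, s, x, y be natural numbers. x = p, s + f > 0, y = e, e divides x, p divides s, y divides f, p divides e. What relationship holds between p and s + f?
p ≤ s + f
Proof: From x = p and e divides x, e divides p. p divides e, so e = p. Since y = e and y divides f, e divides f. Because e = p, p divides f. Since p divides s, p divides s + f. From s + f > 0, p ≤ s + f.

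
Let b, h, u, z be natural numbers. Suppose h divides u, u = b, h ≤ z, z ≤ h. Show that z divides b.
h ≤ z and z ≤ h, therefore h = z. From u = b and h divides u, h divides b. Because h = z, z divides b.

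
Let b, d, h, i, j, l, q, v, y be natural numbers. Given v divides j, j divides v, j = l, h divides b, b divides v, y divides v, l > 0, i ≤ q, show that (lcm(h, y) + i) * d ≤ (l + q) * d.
v divides j and j divides v, so v = j. Since j = l, v = l. h divides b and b divides v, so h divides v. Because y divides v, lcm(h, y) divides v. Since v = l, lcm(h, y) divides l. l > 0, so lcm(h, y) ≤ l. i ≤ q, so lcm(h, y) + i ≤ l + q. By multiplying by a non-negative, (lcm(h, y) + i) * d ≤ (l + q) * d.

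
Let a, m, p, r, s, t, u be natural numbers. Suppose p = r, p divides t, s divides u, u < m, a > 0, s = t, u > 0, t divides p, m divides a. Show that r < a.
From t divides p and p divides t, t = p. s = t, so s = p. Since s divides u, p divides u. Since u > 0, p ≤ u. Since p = r, r ≤ u. Because m divides a and a > 0, m ≤ a. Because u < m, u < a. r ≤ u, so r < a.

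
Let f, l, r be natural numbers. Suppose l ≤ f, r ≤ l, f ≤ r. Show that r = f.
r ≤ l and l ≤ f, hence r ≤ f. f ≤ r, so r = f.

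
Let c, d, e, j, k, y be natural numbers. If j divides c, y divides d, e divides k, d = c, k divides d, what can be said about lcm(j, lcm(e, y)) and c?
lcm(j, lcm(e, y)) divides c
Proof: e divides k and k divides d, therefore e divides d. From y divides d, lcm(e, y) divides d. d = c, so lcm(e, y) divides c. Since j divides c, lcm(j, lcm(e, y)) divides c.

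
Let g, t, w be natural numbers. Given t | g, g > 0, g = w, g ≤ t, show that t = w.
From t | g and g > 0, t ≤ g. g ≤ t, so t = g. g = w, so t = w.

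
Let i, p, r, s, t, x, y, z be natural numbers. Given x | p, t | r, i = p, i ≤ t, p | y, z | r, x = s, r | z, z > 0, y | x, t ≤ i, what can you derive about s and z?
s ≤ z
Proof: p | y and y | x, hence p | x. Since x | p, p = x. x = s, so p = s. r | z and z | r, hence r = z. t ≤ i and i ≤ t, thus t = i. i = p, so t = p. t | r, so p | r. Since r = z, p | z. Since p = s, s | z. From z > 0, s ≤ z.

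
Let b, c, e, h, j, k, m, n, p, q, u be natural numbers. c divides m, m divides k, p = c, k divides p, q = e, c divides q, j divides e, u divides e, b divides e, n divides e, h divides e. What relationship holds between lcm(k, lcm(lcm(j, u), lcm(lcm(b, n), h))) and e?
lcm(k, lcm(lcm(j, u), lcm(lcm(b, n), h))) divides e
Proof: From c divides m and m divides k, c divides k. From p = c and k divides p, k divides c. c divides k, so c = k. q = e and c divides q, thus c divides e. Because c = k, k divides e. Since j divides e and u divides e, lcm(j, u) divides e. Since b divides e and n divides e, lcm(b, n) divides e. Since h divides e, lcm(lcm(b, n), h) divides e. lcm(j, u) divides e, so lcm(lcm(j, u), lcm(lcm(b, n), h)) divides e. Because k divides e, lcm(k, lcm(lcm(j, u), lcm(lcm(b, n), h))) divides e.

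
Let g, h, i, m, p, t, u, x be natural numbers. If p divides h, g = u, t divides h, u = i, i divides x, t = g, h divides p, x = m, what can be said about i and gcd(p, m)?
i divides gcd(p, m)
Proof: h divides p and p divides h, thus h = p. Since g = u and u = i, g = i. t = g and t divides h, therefore g divides h. Since g = i, i divides h. From h = p, i divides p. x = m and i divides x, hence i divides m. Since i divides p, i divides gcd(p, m).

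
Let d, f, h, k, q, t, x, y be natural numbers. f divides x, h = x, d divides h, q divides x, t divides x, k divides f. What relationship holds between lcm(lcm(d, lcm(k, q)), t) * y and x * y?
lcm(lcm(d, lcm(k, q)), t) * y divides x * y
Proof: h = x and d divides h, thus d divides x. Because k divides f and f divides x, k divides x. Since q divides x, lcm(k, q) divides x. d divides x, so lcm(d, lcm(k, q)) divides x. t divides x, so lcm(lcm(d, lcm(k, q)), t) divides x. Then lcm(lcm(d, lcm(k, q)), t) * y divides x * y.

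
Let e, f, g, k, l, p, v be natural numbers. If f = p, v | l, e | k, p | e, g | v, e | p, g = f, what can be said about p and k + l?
p | k + l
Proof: e | p and p | e, thus e = p. e | k, so p | k. g = f and f = p, so g = p. g | v and v | l, hence g | l. Because g = p, p | l. p | k, so p | k + l.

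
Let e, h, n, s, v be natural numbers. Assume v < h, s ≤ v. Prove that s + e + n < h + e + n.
s ≤ v and v < h, thus s < h. Then s + e < h + e. Then s + e + n < h + e + n.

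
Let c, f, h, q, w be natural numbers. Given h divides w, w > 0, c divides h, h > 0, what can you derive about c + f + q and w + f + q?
c + f + q ≤ w + f + q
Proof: c divides h and h > 0, so c ≤ h. h divides w and w > 0, hence h ≤ w. c ≤ h, so c ≤ w. Then c + f ≤ w + f. Then c + f + q ≤ w + f + q.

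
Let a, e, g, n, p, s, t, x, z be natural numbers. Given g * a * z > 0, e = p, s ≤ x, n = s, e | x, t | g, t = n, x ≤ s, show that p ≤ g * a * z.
x ≤ s and s ≤ x, therefore x = s. From e | x, e | s. Because e = p, p | s. Since t = n and t | g, n | g. Because n = s, s | g. Since p | s, p | g. Then p | g * a. Then p | g * a * z. Since g * a * z > 0, p ≤ g * a * z.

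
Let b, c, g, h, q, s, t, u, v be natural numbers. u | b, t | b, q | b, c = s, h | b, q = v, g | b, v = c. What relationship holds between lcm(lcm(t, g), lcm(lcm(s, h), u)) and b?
lcm(lcm(t, g), lcm(lcm(s, h), u)) | b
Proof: From t | b and g | b, lcm(t, g) | b. q = v and v = c, hence q = c. q | b, so c | b. Since c = s, s | b. h | b, so lcm(s, h) | b. u | b, so lcm(lcm(s, h), u) | b. lcm(t, g) | b, so lcm(lcm(t, g), lcm(lcm(s, h), u)) | b.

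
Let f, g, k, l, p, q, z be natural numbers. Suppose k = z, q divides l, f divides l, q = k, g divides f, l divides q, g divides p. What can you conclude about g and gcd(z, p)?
g divides gcd(z, p)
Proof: q = k and k = z, therefore q = z. Because l divides q and q divides l, l = q. Since f divides l, f divides q. g divides f, so g divides q. Since q = z, g divides z. g divides p, so g divides gcd(z, p).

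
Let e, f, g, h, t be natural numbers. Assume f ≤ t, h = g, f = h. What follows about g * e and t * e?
g * e ≤ t * e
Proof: f = h and h = g, therefore f = g. f ≤ t, so g ≤ t. By multiplying by a non-negative, g * e ≤ t * e.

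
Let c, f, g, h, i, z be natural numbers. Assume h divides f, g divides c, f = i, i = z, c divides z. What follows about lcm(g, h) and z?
lcm(g, h) divides z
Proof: From g divides c and c divides z, g divides z. f = i and i = z, so f = z. Because h divides f, h divides z. Since g divides z, lcm(g, h) divides z.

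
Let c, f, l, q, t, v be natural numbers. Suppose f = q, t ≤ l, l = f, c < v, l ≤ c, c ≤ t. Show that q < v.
Since c ≤ t and t ≤ l, c ≤ l. From l ≤ c, c = l. l = f, so c = f. Since f = q, c = q. Since c < v, q < v.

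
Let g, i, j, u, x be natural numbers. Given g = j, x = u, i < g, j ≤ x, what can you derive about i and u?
i < u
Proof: Since g = j and i < g, i < j. x = u and j ≤ x, thus j ≤ u. Since i < j, i < u.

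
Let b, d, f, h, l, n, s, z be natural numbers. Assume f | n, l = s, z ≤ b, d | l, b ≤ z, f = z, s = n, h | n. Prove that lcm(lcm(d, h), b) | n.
Since l = s and s = n, l = n. d | l, so d | n. h | n, so lcm(d, h) | n. From z ≤ b and b ≤ z, z = b. Because f = z and f | n, z | n. Since z = b, b | n. lcm(d, h) | n, so lcm(lcm(d, h), b) | n.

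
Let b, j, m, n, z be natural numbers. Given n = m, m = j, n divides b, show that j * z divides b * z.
Because n = m and m = j, n = j. n divides b, so j divides b. Then j * z divides b * z.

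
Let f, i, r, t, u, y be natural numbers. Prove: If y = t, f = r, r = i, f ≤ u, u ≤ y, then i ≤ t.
f = r and r = i, thus f = i. f ≤ u and u ≤ y, thus f ≤ y. Since y = t, f ≤ t. f = i, so i ≤ t.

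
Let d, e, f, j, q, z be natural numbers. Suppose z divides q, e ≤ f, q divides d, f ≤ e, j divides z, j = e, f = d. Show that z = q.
From e ≤ f and f ≤ e, e = f. Since j = e, j = f. Because f = d, j = d. j divides z, so d divides z. Because q divides d, q divides z. z divides q, so q = z. Then z = q.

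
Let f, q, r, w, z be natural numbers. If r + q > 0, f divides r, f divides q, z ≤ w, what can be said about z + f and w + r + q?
z + f ≤ w + r + q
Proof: f divides r and f divides q, hence f divides r + q. Since r + q > 0, f ≤ r + q. From z ≤ w, z + f ≤ w + r + q.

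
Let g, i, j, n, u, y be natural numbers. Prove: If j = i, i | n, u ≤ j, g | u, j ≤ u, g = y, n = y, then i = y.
From n = y and i | n, i | y. u ≤ j and j ≤ u, hence u = j. g | u, so g | j. Since j = i, g | i. g = y, so y | i. From i | y, i = y.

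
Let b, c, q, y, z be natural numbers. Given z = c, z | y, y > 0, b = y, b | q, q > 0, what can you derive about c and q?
c ≤ q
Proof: z = c and z | y, therefore c | y. y > 0, so c ≤ y. b = y and b | q, hence y | q. q > 0, so y ≤ q. Since c ≤ y, c ≤ q.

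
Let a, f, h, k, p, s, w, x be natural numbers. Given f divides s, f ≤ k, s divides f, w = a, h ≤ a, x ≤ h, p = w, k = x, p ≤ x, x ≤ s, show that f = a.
p = w and w = a, thus p = a. p ≤ x, so a ≤ x. Because x ≤ h and h ≤ a, x ≤ a. a ≤ x, so a = x. s divides f and f divides s, therefore s = f. x ≤ s, so x ≤ f. k = x and f ≤ k, so f ≤ x. x ≤ f, so x = f. Since a = x, a = f. Then f = a.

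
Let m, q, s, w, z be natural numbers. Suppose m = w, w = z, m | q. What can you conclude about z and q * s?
z | q * s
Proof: m = w and w = z, hence m = z. Since m | q, z | q. Then z | q * s.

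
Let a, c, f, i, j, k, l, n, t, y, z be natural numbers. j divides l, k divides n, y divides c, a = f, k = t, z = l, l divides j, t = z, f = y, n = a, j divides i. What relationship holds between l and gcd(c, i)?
l divides gcd(c, i)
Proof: n = a and a = f, so n = f. k = t and t = z, thus k = z. k divides n, so z divides n. Since n = f, z divides f. Since f = y, z divides y. z = l, so l divides y. Since y divides c, l divides c. From j divides l and l divides j, j = l. j divides i, so l divides i. l divides c, so l divides gcd(c, i).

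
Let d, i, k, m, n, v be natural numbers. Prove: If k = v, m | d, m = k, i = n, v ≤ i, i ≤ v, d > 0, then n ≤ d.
v ≤ i and i ≤ v, so v = i. i = n, so v = n. From m = k and k = v, m = v. m | d, so v | d. d > 0, so v ≤ d. Since v = n, n ≤ d.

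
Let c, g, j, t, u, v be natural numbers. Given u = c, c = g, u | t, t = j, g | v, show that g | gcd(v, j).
u = c and c = g, therefore u = g. Since u | t, g | t. t = j, so g | j. Because g | v, g | gcd(v, j).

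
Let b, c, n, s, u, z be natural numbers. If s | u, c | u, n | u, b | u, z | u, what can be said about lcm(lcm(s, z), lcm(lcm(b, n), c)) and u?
lcm(lcm(s, z), lcm(lcm(b, n), c)) | u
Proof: From s | u and z | u, lcm(s, z) | u. b | u and n | u, thus lcm(b, n) | u. From c | u, lcm(lcm(b, n), c) | u. lcm(s, z) | u, so lcm(lcm(s, z), lcm(lcm(b, n), c)) | u.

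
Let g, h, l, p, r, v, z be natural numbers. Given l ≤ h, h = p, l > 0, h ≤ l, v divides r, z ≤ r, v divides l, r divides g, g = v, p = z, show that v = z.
l ≤ h and h ≤ l, therefore l = h. h = p, so l = p. Since p = z, l = z. v divides l and l > 0, hence v ≤ l. Since l = z, v ≤ z. Since g = v and r divides g, r divides v. v divides r, so r = v. z ≤ r, so z ≤ v. Since v ≤ z, v = z.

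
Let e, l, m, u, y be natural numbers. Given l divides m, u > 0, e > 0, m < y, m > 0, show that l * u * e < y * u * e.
l divides m and m > 0, so l ≤ m. m < y, so l < y. Combining with u > 0, by multiplying by a positive, l * u < y * u. Since e > 0, by multiplying by a positive, l * u * e < y * u * e.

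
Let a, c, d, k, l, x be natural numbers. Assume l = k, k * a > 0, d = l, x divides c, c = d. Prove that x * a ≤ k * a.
From d = l and l = k, d = k. c = d and x divides c, hence x divides d. Since d = k, x divides k. Then x * a divides k * a. Since k * a > 0, x * a ≤ k * a.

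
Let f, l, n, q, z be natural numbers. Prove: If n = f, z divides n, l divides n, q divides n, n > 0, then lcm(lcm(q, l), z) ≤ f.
Since q divides n and l divides n, lcm(q, l) divides n. From z divides n, lcm(lcm(q, l), z) divides n. From n > 0, lcm(lcm(q, l), z) ≤ n. Since n = f, lcm(lcm(q, l), z) ≤ f.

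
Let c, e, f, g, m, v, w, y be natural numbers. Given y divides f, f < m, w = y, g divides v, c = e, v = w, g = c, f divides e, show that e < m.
g = c and c = e, so g = e. v = w and g divides v, therefore g divides w. From w = y, g divides y. y divides f, so g divides f. Since g = e, e divides f. Since f divides e, f = e. Since f < m, e < m.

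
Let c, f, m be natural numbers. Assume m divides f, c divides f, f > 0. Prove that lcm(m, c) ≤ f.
m divides f and c divides f, hence lcm(m, c) divides f. f > 0, so lcm(m, c) ≤ f.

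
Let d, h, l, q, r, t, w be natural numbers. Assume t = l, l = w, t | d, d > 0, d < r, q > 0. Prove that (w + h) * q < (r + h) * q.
From t = l and l = w, t = w. Since t | d and d > 0, t ≤ d. Because d < r, t < r. t = w, so w < r. Then w + h < r + h. q > 0, so (w + h) * q < (r + h) * q.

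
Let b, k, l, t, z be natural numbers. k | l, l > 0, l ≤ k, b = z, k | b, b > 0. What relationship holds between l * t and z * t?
l * t ≤ z * t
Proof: k | l and l > 0, so k ≤ l. l ≤ k, so k = l. Because k | b and b > 0, k ≤ b. b = z, so k ≤ z. Since k = l, l ≤ z. Then l * t ≤ z * t.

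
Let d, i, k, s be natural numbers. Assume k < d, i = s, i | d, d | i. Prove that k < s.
d | i and i | d, therefore d = i. Since i = s, d = s. k < d, so k < s.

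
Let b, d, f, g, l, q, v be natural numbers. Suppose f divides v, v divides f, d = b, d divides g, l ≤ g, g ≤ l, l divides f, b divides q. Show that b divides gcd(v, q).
f divides v and v divides f, hence f = v. Since d = b and d divides g, b divides g. From l ≤ g and g ≤ l, l = g. l divides f, so g divides f. b divides g, so b divides f. f = v, so b divides v. Since b divides q, b divides gcd(v, q).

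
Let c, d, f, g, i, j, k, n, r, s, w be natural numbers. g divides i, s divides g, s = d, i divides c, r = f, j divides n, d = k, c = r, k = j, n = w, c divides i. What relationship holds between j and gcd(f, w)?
j divides gcd(f, w)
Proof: Because i divides c and c divides i, i = c. c = r, so i = r. r = f, so i = f. Since s = d and s divides g, d divides g. Since d = k, k divides g. Because g divides i, k divides i. Since k = j, j divides i. Since i = f, j divides f. Since n = w and j divides n, j divides w. From j divides f, j divides gcd(f, w).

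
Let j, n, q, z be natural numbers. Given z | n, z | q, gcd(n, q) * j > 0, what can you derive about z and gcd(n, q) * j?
z ≤ gcd(n, q) * j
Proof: z | n and z | q, so z | gcd(n, q). Then z | gcd(n, q) * j. Since gcd(n, q) * j > 0, z ≤ gcd(n, q) * j.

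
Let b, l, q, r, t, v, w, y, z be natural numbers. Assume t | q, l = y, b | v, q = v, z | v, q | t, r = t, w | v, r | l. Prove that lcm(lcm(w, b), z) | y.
Because w | v and b | v, lcm(w, b) | v. z | v, so lcm(lcm(w, b), z) | v. t | q and q | t, thus t = q. q = v, so t = v. Since l = y and r | l, r | y. Since r = t, t | y. Because t = v, v | y. lcm(lcm(w, b), z) | v, so lcm(lcm(w, b), z) | y.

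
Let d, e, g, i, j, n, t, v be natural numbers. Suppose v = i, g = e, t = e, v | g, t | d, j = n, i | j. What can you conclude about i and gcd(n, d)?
i | gcd(n, d)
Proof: j = n and i | j, hence i | n. g = e and v | g, hence v | e. From v = i, i | e. t = e and t | d, so e | d. Since i | e, i | d. i | n, so i | gcd(n, d).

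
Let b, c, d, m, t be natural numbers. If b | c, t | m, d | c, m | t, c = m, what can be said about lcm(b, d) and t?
lcm(b, d) | t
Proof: Because m | t and t | m, m = t. c = m, so c = t. b | c and d | c, thus lcm(b, d) | c. Since c = t, lcm(b, d) | t.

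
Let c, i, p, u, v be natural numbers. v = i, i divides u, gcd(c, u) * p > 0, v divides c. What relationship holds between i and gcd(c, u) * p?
i ≤ gcd(c, u) * p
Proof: From v = i and v divides c, i divides c. i divides u, so i divides gcd(c, u). Then i divides gcd(c, u) * p. From gcd(c, u) * p > 0, i ≤ gcd(c, u) * p.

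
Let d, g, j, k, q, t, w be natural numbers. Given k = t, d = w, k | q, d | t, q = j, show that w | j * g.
k = t and k | q, hence t | q. Since q = j, t | j. d | t, so d | j. Since d = w, w | j. Then w | j * g.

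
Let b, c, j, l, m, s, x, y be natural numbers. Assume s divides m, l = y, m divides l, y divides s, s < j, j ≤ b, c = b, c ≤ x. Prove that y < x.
l = y and m divides l, so m divides y. Since s divides m, s divides y. Since y divides s, s = y. From s < j, y < j. From c = b and c ≤ x, b ≤ x. Since j ≤ b, j ≤ x. y < j, so y < x.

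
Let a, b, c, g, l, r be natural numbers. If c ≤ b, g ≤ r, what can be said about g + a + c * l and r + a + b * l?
g + a + c * l ≤ r + a + b * l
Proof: Since g ≤ r, g + a ≤ r + a. c ≤ b, so c * l ≤ b * l. Because g + a ≤ r + a, g + a + c * l ≤ r + a + b * l.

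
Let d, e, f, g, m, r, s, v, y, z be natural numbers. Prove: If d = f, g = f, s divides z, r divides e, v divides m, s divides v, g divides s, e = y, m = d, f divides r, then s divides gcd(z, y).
g = f and g divides s, thus f divides s. From m = d and d = f, m = f. s divides v and v divides m, thus s divides m. From m = f, s divides f. f divides s, so f = s. e = y and r divides e, hence r divides y. From f divides r, f divides y. Since f = s, s divides y. Because s divides z, s divides gcd(z, y).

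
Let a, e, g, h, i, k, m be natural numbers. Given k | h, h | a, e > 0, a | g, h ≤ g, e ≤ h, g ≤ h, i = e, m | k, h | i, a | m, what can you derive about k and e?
k = e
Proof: Since g ≤ h and h ≤ g, g = h. Since a | g, a | h. h | a, so a = h. a | m and m | k, thus a | k. Since a = h, h | k. Since k | h, k = h. Because i = e and h | i, h | e. e > 0, so h ≤ e. Since e ≤ h, h = e. From k = h, k = e.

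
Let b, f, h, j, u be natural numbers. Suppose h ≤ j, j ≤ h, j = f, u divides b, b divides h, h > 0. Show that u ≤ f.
Because h ≤ j and j ≤ h, h = j. Since j = f, h = f. Since u divides b and b divides h, u divides h. Since h > 0, u ≤ h. h = f, so u ≤ f.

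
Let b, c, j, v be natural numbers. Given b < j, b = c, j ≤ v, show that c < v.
b < j and j ≤ v, thus b < v. Since b = c, c < v.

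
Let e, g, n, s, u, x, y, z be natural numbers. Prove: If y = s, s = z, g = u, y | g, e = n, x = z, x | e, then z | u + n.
y = s and s = z, hence y = z. From g = u and y | g, y | u. y = z, so z | u. x = z and x | e, therefore z | e. e = n, so z | n. z | u, so z | u + n.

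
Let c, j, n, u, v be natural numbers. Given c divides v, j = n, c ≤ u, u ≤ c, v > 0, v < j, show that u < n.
c ≤ u and u ≤ c, therefore c = u. Since c divides v, u divides v. Since v > 0, u ≤ v. Because j = n and v < j, v < n. u ≤ v, so u < n.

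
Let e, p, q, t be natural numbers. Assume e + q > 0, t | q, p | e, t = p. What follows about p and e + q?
p ≤ e + q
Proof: t = p and t | q, therefore p | q. p | e, so p | e + q. e + q > 0, so p ≤ e + q.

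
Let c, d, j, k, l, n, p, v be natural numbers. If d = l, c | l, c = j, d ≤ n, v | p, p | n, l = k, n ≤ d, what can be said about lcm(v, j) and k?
lcm(v, j) | k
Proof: Because n ≤ d and d ≤ n, n = d. From d = l, n = l. p | n, so p | l. v | p, so v | l. Since c = j and c | l, j | l. Since v | l, lcm(v, j) | l. Since l = k, lcm(v, j) | k.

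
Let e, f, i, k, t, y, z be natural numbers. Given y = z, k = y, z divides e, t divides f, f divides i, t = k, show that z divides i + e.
t = k and k = y, therefore t = y. Since t divides f and f divides i, t divides i. t = y, so y divides i. y = z, so z divides i. Since z divides e, z divides i + e.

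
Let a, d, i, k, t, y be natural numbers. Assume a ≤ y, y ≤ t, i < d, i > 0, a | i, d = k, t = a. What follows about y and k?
y < k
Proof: t = a and y ≤ t, so y ≤ a. a ≤ y, so a = y. Because a | i and i > 0, a ≤ i. Since i < d, a < d. Since d = k, a < k. a = y, so y < k.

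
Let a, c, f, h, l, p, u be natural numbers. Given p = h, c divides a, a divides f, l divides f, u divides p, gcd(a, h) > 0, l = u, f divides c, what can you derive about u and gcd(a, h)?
u ≤ gcd(a, h)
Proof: f divides c and c divides a, therefore f divides a. From a divides f, f = a. l = u and l divides f, therefore u divides f. From f = a, u divides a. p = h and u divides p, so u divides h. u divides a, so u divides gcd(a, h). Because gcd(a, h) > 0, u ≤ gcd(a, h).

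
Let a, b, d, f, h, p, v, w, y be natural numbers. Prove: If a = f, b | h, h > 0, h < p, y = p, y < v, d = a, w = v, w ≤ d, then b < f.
b | h and h > 0, therefore b ≤ h. Since h < p, b < p. y = p and y < v, thus p < v. b < p, so b < v. w = v and w ≤ d, thus v ≤ d. d = a, so v ≤ a. b < v, so b < a. a = f, so b < f.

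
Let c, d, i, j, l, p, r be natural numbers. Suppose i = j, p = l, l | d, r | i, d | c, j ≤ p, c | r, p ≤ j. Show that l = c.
l | d and d | c, thus l | c. j ≤ p and p ≤ j, therefore j = p. Since p = l, j = l. c | r and r | i, hence c | i. Since i = j, c | j. j = l, so c | l. Since l | c, l = c.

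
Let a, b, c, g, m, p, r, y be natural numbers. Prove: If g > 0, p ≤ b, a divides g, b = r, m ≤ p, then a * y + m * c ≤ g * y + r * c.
a divides g and g > 0, hence a ≤ g. By multiplying by a non-negative, a * y ≤ g * y. m ≤ p and p ≤ b, thus m ≤ b. Because b = r, m ≤ r. By multiplying by a non-negative, m * c ≤ r * c. a * y ≤ g * y, so a * y + m * c ≤ g * y + r * c.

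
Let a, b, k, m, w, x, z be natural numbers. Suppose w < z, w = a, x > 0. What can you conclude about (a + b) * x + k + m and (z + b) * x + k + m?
(a + b) * x + k + m < (z + b) * x + k + m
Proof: Because w = a and w < z, a < z. Then a + b < z + b. Since x > 0, by multiplying by a positive, (a + b) * x < (z + b) * x. Then (a + b) * x + k < (z + b) * x + k. Then (a + b) * x + k + m < (z + b) * x + k + m.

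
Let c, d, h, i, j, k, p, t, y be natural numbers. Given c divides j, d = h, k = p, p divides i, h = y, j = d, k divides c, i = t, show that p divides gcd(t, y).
Since i = t and p divides i, p divides t. Since d = h and h = y, d = y. Since j = d and c divides j, c divides d. Since k divides c, k divides d. Since k = p, p divides d. Since d = y, p divides y. p divides t, so p divides gcd(t, y).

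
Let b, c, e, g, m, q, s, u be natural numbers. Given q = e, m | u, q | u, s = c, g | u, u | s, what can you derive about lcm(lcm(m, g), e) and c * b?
lcm(lcm(m, g), e) | c * b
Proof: Because m | u and g | u, lcm(m, g) | u. From q = e and q | u, e | u. lcm(m, g) | u, so lcm(lcm(m, g), e) | u. s = c and u | s, so u | c. lcm(lcm(m, g), e) | u, so lcm(lcm(m, g), e) | c. Then lcm(lcm(m, g), e) | c * b.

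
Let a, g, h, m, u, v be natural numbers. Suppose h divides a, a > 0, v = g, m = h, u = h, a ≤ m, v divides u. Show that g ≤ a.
h divides a and a > 0, hence h ≤ a. m = h and a ≤ m, so a ≤ h. Since h ≤ a, h = a. Since u = h, u = a. v divides u, so v divides a. Since v = g, g divides a. Since a > 0, g ≤ a.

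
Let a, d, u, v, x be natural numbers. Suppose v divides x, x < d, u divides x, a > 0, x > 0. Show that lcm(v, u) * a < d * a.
Because v divides x and u divides x, lcm(v, u) divides x. Since x > 0, lcm(v, u) ≤ x. Since x < d, lcm(v, u) < d. Combining with a > 0, by multiplying by a positive, lcm(v, u) * a < d * a.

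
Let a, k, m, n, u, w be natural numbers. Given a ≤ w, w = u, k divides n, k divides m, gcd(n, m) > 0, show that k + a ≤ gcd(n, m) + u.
From k divides n and k divides m, k divides gcd(n, m). Since gcd(n, m) > 0, k ≤ gcd(n, m). w = u and a ≤ w, thus a ≤ u. Since k ≤ gcd(n, m), k + a ≤ gcd(n, m) + u.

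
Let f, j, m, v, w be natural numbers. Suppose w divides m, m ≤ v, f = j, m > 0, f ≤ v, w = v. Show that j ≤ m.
Because w = v and w divides m, v divides m. Since m > 0, v ≤ m. m ≤ v, so v = m. f ≤ v, so f ≤ m. f = j, so j ≤ m.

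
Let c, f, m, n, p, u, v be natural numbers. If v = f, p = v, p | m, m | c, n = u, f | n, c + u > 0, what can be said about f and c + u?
f ≤ c + u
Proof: p = v and p | m, so v | m. m | c, so v | c. v = f, so f | c. n = u and f | n, thus f | u. f | c, so f | c + u. c + u > 0, so f ≤ c + u.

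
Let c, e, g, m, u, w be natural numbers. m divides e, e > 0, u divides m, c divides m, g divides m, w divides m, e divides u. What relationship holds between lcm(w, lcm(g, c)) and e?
lcm(w, lcm(g, c)) ≤ e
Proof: e divides u and u divides m, so e divides m. From m divides e, m = e. g divides m and c divides m, thus lcm(g, c) divides m. Since w divides m, lcm(w, lcm(g, c)) divides m. Since m = e, lcm(w, lcm(g, c)) divides e. e > 0, so lcm(w, lcm(g, c)) ≤ e.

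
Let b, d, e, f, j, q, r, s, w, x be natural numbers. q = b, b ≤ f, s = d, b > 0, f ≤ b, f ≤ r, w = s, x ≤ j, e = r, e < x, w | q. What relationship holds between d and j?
d < j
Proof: Because w = s and w | q, s | q. s = d, so d | q. Because q = b, d | b. Since b > 0, d ≤ b. f ≤ b and b ≤ f, therefore f = b. Since f ≤ r, b ≤ r. Because e = r and e < x, r < x. Since x ≤ j, r < j. Because b ≤ r, b < j. d ≤ b, so d < j.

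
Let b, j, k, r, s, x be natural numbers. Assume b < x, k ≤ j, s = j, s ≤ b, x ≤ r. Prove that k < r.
s = j and s ≤ b, thus j ≤ b. Since k ≤ j, k ≤ b. b < x, so k < x. Since x ≤ r, k < r.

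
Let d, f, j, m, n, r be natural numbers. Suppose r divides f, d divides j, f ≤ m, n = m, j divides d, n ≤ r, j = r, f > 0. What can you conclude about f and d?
f = d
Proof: From d divides j and j divides d, d = j. Since j = r, d = r. r divides f and f > 0, therefore r ≤ f. n = m and n ≤ r, so m ≤ r. f ≤ m, so f ≤ r. Since r ≤ f, r = f. Since d = r, d = f. Then f = d.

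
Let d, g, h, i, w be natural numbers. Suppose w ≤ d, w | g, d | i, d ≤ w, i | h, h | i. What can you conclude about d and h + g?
d | h + g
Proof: i | h and h | i, therefore i = h. d | i, so d | h. w ≤ d and d ≤ w, hence w = d. Since w | g, d | g. Since d | h, d | h + g.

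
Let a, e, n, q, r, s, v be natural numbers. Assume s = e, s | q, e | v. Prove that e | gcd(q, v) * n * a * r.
s = e and s | q, thus e | q. Since e | v, e | gcd(q, v). Then e | gcd(q, v) * n. Then e | gcd(q, v) * n * a. Then e | gcd(q, v) * n * a * r.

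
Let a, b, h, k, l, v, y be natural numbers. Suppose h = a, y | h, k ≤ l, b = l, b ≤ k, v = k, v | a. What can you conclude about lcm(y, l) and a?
lcm(y, l) | a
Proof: Because h = a and y | h, y | a. b = l and b ≤ k, so l ≤ k. k ≤ l, so k = l. v = k and v | a, thus k | a. k = l, so l | a. y | a, so lcm(y, l) | a.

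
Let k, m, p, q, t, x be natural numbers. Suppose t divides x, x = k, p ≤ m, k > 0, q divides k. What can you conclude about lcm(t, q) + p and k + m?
lcm(t, q) + p ≤ k + m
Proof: x = k and t divides x, hence t divides k. Since q divides k, lcm(t, q) divides k. k > 0, so lcm(t, q) ≤ k. p ≤ m, so lcm(t, q) + p ≤ k + m.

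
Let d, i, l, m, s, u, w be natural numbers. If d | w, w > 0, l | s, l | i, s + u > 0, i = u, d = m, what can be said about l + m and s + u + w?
l + m ≤ s + u + w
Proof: i = u and l | i, hence l | u. l | s, so l | s + u. s + u > 0, so l ≤ s + u. d | w and w > 0, so d ≤ w. d = m, so m ≤ w. l ≤ s + u, so l + m ≤ s + u + w.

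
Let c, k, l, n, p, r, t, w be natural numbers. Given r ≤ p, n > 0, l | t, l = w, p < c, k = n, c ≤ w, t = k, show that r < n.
Since p < c and c ≤ w, p < w. From r ≤ p, r < w. t = k and k = n, thus t = n. l = w and l | t, so w | t. Because t = n, w | n. n > 0, so w ≤ n. Since r < w, r < n.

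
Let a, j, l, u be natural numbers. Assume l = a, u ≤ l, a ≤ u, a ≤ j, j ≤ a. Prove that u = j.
l = a and u ≤ l, hence u ≤ a. a ≤ u, so u = a. Since a ≤ j and j ≤ a, a = j. u = a, so u = j.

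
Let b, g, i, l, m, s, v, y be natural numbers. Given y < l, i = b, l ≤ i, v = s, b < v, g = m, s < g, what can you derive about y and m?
y < m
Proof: i = b and l ≤ i, so l ≤ b. From v = s and b < v, b < s. l ≤ b, so l < s. Since y < l, y < s. g = m and s < g, so s < m. Since y < s, y < m.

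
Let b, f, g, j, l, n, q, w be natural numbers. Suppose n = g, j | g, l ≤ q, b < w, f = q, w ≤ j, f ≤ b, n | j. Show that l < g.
From n = g and n | j, g | j. Since j | g, j = g. Since f ≤ b and b < w, f < w. Since f = q, q < w. Since l ≤ q, l < w. Since w ≤ j, l < j. j = g, so l < g.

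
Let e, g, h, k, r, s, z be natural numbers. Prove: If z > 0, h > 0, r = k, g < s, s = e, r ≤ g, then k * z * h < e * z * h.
r ≤ g and g < s, so r < s. Since r = k, k < s. s = e, so k < e. Because z > 0, by multiplying by a positive, k * z < e * z. Since h > 0, by multiplying by a positive, k * z * h < e * z * h.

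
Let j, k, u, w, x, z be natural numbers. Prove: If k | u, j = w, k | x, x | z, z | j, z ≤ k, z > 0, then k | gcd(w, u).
k | x and x | z, therefore k | z. z > 0, so k ≤ z. z ≤ k, so z = k. j = w and z | j, therefore z | w. z = k, so k | w. Since k | u, k | gcd(w, u).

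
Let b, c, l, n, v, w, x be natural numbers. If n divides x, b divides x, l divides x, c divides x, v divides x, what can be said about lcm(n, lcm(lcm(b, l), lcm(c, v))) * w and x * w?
lcm(n, lcm(lcm(b, l), lcm(c, v))) * w divides x * w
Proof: From b divides x and l divides x, lcm(b, l) divides x. c divides x and v divides x, therefore lcm(c, v) divides x. Since lcm(b, l) divides x, lcm(lcm(b, l), lcm(c, v)) divides x. Because n divides x, lcm(n, lcm(lcm(b, l), lcm(c, v))) divides x. Then lcm(n, lcm(lcm(b, l), lcm(c, v))) * w divides x * w.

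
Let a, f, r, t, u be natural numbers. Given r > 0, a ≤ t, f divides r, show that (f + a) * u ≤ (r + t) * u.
f divides r and r > 0, so f ≤ r. a ≤ t, so f + a ≤ r + t. By multiplying by a non-negative, (f + a) * u ≤ (r + t) * u.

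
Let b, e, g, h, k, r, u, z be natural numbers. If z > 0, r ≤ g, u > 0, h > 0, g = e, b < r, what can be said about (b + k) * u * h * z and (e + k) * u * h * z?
(b + k) * u * h * z < (e + k) * u * h * z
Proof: Because b < r and r ≤ g, b < g. Since g = e, b < e. Then b + k < e + k. u > 0, so (b + k) * u < (e + k) * u. From h > 0, (b + k) * u * h < (e + k) * u * h. Since z > 0, (b + k) * u * h * z < (e + k) * u * h * z.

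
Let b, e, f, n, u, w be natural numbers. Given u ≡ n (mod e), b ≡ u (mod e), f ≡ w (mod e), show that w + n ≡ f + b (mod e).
From b ≡ u (mod e) and u ≡ n (mod e), b ≡ n (mod e). Since f ≡ w (mod e), by adding congruences, f + b ≡ w + n (mod e). Then w + n ≡ f + b (mod e).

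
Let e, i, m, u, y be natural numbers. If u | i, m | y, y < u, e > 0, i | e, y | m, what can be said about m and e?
m < e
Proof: y | m and m | y, so y = m. From u | i and i | e, u | e. e > 0, so u ≤ e. y < u, so y < e. Since y = m, m < e.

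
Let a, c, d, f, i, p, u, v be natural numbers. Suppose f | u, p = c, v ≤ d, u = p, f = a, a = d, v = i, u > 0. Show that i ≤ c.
u = p and p = c, therefore u = c. v = i and v ≤ d, hence i ≤ d. f = a and a = d, therefore f = d. f | u, so d | u. Because u > 0, d ≤ u. Since i ≤ d, i ≤ u. Since u = c, i ≤ c.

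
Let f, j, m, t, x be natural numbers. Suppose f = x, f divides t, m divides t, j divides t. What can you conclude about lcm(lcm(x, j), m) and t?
lcm(lcm(x, j), m) divides t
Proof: From f = x and f divides t, x divides t. Since j divides t, lcm(x, j) divides t. Since m divides t, lcm(lcm(x, j), m) divides t.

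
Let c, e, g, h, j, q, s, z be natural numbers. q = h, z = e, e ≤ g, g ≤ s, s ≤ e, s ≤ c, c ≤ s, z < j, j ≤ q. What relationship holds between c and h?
c < h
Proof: e ≤ g and g ≤ s, so e ≤ s. Since s ≤ e, e = s. From z = e, z = s. Because s ≤ c and c ≤ s, s = c. Because z = s, z = c. From z < j and j ≤ q, z < q. z = c, so c < q. q = h, so c < h.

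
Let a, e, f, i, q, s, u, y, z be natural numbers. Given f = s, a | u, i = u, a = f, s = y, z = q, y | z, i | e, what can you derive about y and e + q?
y | e + q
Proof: f = s and s = y, thus f = y. Because a = f and a | u, f | u. f = y, so y | u. i = u and i | e, so u | e. Since y | u, y | e. z = q and y | z, thus y | q. y | e, so y | e + q.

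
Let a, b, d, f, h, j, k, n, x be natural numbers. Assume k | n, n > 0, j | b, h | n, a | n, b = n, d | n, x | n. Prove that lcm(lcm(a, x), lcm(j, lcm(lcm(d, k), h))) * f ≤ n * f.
a | n and x | n, so lcm(a, x) | n. Since b = n and j | b, j | n. d | n and k | n, therefore lcm(d, k) | n. Since h | n, lcm(lcm(d, k), h) | n. j | n, so lcm(j, lcm(lcm(d, k), h)) | n. Since lcm(a, x) | n, lcm(lcm(a, x), lcm(j, lcm(lcm(d, k), h))) | n. Since n > 0, lcm(lcm(a, x), lcm(j, lcm(lcm(d, k), h))) ≤ n. Then lcm(lcm(a, x), lcm(j, lcm(lcm(d, k), h))) * f ≤ n * f.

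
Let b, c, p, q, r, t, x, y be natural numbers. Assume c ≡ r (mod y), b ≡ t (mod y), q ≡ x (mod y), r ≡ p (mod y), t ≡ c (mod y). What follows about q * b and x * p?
q * b ≡ x * p (mod y)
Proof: Because b ≡ t (mod y) and t ≡ c (mod y), b ≡ c (mod y). Since c ≡ r (mod y), b ≡ r (mod y). Since r ≡ p (mod y), b ≡ p (mod y). Since q ≡ x (mod y), q * b ≡ x * p (mod y).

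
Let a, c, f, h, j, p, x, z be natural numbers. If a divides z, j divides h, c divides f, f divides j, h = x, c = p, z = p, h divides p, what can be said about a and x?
a divides x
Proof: From c divides f and f divides j, c divides j. Since j divides h, c divides h. c = p, so p divides h. Since h divides p, p = h. Since h = x, p = x. Since z = p and a divides z, a divides p. Since p = x, a divides x.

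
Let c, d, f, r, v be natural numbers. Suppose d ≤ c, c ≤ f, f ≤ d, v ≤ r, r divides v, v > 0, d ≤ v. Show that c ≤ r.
Because c ≤ f and f ≤ d, c ≤ d. d ≤ c, so d = c. From r divides v and v > 0, r ≤ v. Since v ≤ r, v = r. Since d ≤ v, d ≤ r. d = c, so c ≤ r.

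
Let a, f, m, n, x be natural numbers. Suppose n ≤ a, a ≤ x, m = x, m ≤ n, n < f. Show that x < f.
n ≤ a and a ≤ x, hence n ≤ x. m = x and m ≤ n, so x ≤ n. Because n ≤ x, n = x. Because n < f, x < f.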